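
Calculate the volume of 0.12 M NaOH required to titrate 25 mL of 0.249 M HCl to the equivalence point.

At equivalence: moles acid = moles base. moles HCl = 0.249 × 25/1000 = 0.006225 mol. V_base = moles / 0.12 × 1000 = 51.9 mL.

V_{base} = 51.9 mL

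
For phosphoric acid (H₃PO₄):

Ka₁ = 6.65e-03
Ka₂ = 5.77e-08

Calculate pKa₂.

pKa₂ = -log(Ka₂) = -log(5.77e-08) = 7.24.

pK_{a2} = 7.24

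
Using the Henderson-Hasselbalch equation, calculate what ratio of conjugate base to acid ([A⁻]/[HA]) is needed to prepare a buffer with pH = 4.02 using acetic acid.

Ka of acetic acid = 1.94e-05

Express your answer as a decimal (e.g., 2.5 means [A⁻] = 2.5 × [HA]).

pKa = -log(1.94e-05) = 4.7122. pH = pKa + log([A⁻]/[HA]), so log([A⁻]/[HA]) = pH − pKa = 4.02 − 4.7122 = -0.6922. [A⁻]/[HA] = 10^(-0.6922) = 0.203

[A⁻]/[HA] = 0.203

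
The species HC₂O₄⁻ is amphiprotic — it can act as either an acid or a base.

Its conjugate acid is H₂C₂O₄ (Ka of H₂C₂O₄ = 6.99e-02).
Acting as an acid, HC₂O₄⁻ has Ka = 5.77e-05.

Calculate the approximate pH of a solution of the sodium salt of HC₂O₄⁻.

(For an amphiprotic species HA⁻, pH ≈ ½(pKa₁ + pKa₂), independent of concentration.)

pKa₁ = -log(6.99e-02) = 1.16; pKa₂ = -log(5.77e-05) = 4.24. For an amphiprotic species, pH ≈ ½(pKa₁ + pKa₂) = ½(1.16 + 4.24) = 2.70.

pH = 2.70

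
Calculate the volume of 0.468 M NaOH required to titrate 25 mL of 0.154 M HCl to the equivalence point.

At equivalence: moles acid = moles base. moles HCl = 0.154 × 25/1000 = 0.00385 mol. V_base = moles / 0.468 × 1000 = 8.2 mL.

V_{base} = 8.2 mL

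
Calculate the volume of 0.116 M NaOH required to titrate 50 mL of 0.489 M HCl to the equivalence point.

At equivalence: moles acid = moles base. moles HCl = 0.489 × 50/1000 = 0.02445 mol. V_base = moles / 0.116 × 1000 = 210.8 mL.

V_{base} = 210.8 mL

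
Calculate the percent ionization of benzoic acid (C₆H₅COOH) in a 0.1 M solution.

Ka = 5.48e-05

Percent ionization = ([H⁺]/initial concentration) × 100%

Using Ka equilibrium: x² + Ka×x - Ka×C = 0. Solving: [H⁺] = 2.3137e-03. Percent = (2.3137e-03/0.1) × 100

Percent ionization = 2.31%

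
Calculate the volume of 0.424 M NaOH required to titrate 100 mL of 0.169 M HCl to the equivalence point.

At equivalence: moles acid = moles base. moles HCl = 0.169 × 100/1000 = 0.0169 mol. V_base = moles / 0.424 × 1000 = 39.9 mL.

V_{base} = 39.9 mL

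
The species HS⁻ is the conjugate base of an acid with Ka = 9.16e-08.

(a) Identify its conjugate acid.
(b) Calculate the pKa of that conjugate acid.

(a) The conjugate acid is formed by adding one H⁺ to HS⁻, giving H₂S. (b) pKa = -log(Ka) = -log(9.16e-08) = 7.04.

Conjugate acid: H₂S; pK_a = 7.04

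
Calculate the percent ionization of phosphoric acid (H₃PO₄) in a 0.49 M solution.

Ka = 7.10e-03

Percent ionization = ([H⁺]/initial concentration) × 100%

Using Ka equilibrium: x² + Ka×x - Ka×C = 0. Solving: [H⁺] = 5.5540e-02. Percent = (5.5540e-02/0.49) × 100

Percent ionization = 11.3%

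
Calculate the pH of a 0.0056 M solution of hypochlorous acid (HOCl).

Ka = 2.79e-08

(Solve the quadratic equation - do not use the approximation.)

x² + Ka×x - Ka×C = 0. Using quadratic formula: [H⁺] = 1.2486e-05

pH = 4.90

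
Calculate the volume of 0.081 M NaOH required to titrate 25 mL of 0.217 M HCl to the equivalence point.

At equivalence: moles acid = moles base. moles HCl = 0.217 × 25/1000 = 0.005425 mol. V_base = moles / 0.081 × 1000 = 67.0 mL.

V_{base} = 67.0 mL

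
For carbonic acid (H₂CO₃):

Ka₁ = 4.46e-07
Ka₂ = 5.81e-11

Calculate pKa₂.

pKa₂ = -log(Ka₂) = -log(5.81e-11) = 10.24.

pK_{a2} = 10.24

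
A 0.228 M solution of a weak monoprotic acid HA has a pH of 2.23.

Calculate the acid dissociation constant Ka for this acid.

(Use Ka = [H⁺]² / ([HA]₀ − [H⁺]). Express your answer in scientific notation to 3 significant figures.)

[H⁺] = 10^(−pH) = 10^(−2.23) = 5.888e-03 M. For HA ⇌ H⁺ + A⁻, Ka = [H⁺][A⁻]/[HA] = [H⁺]² / ([HA]₀ − [H⁺]) = (5.888e-03)² / (0.228 − 5.888e-03) = 1.56e-04.

K_a = 1.56e-04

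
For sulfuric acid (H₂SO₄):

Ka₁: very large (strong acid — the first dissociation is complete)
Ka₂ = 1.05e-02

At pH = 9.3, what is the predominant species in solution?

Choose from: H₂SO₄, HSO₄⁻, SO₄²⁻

The first dissociation is complete, so H₂SO₄ itself is never the predominant species in water; pKa₂ = -log(1.05e-02) = 1.98. For a polyprotic acid the predominant species crosses at each pKa: below pKa_n the protonated form dominates, above it the deprotonated form does. At pH = 9.3, the predominant species is SO₄²⁻.

SO₄²⁻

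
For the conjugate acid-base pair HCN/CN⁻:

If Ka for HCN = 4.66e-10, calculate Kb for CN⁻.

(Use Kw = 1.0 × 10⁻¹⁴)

For a conjugate pair Ka × Kb = Kw, so Kb = Kw/Ka = 1.0 × 10⁻¹⁴ / 4.66e-10 = 2.15e-05.

K_b = 2.15e-05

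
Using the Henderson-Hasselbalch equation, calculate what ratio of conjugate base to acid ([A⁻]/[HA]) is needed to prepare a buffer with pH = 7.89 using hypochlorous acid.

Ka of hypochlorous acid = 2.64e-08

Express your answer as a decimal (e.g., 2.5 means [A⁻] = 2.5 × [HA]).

pKa = -log(2.64e-08) = 7.5784. pH = pKa + log([A⁻]/[HA]), so log([A⁻]/[HA]) = pH − pKa = 7.89 − 7.5784 = 0.3116. [A⁻]/[HA] = 10^(0.3116) = 2.05

[A⁻]/[HA] = 2.05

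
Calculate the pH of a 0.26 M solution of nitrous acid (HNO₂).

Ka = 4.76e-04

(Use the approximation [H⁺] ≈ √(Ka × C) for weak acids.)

[H⁺] = √(Ka × C) = √(4.76e-04 × 0.26) = 1.1125e-02. pH = -log(1.1125e-02)

pH = 1.95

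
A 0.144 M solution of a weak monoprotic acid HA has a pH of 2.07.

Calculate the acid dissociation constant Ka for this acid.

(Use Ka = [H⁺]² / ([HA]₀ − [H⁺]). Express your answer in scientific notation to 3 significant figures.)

[H⁺] = 10^(−pH) = 10^(−2.07) = 8.511e-03 M. For HA ⇌ H⁺ + A⁻, Ka = [H⁺][A⁻]/[HA] = [H⁺]² / ([HA]₀ − [H⁺]) = (8.511e-03)² / (0.144 − 8.511e-03) = 5.35e-04.

K_a = 5.35e-04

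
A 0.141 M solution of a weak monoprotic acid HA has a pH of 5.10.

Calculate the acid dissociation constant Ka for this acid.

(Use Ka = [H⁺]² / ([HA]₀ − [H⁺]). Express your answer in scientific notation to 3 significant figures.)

[H⁺] = 10^(−pH) = 10^(−5.10) = 7.943e-06 M. For HA ⇌ H⁺ + A⁻, Ka = [H⁺][A⁻]/[HA] = [H⁺]² / ([HA]₀ − [H⁺]) = (7.943e-06)² / (0.141 − 7.943e-06) = 4.48e-10.

K_a = 4.48e-10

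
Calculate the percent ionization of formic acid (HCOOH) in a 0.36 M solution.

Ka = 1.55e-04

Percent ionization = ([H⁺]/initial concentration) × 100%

Using Ka equilibrium: x² + Ka×x - Ka×C = 0. Solving: [H⁺] = 7.3928e-03. Percent = (7.3928e-03/0.36) × 100

Percent ionization = 2.05%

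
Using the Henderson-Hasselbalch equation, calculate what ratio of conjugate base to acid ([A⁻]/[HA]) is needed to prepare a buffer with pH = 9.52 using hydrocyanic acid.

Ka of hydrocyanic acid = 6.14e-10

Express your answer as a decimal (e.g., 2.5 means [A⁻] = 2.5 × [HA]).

pKa = -log(6.14e-10) = 9.2118. pH = pKa + log([A⁻]/[HA]), so log([A⁻]/[HA]) = pH − pKa = 9.52 − 9.2118 = 0.3082. [A⁻]/[HA] = 10^(0.3082) = 2.03

[A⁻]/[HA] = 2.03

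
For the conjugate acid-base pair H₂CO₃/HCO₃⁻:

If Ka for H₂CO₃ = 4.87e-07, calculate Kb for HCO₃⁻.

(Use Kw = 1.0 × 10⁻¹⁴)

For a conjugate pair Ka × Kb = Kw, so Kb = Kw/Ka = 1.0 × 10⁻¹⁴ / 4.87e-07 = 2.05e-08.

K_b = 2.05e-08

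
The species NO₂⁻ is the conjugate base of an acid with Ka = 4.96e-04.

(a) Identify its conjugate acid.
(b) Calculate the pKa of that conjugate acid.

(a) The conjugate acid is formed by adding one H⁺ to NO₂⁻, giving HNO₂. (b) pKa = -log(Ka) = -log(4.96e-04) = 3.30.

Conjugate acid: HNO₂; pK_a = 3.30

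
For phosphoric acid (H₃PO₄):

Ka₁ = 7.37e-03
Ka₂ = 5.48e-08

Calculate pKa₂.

pKa₂ = -log(Ka₂) = -log(5.48e-08) = 7.26.

pK_{a2} = 7.26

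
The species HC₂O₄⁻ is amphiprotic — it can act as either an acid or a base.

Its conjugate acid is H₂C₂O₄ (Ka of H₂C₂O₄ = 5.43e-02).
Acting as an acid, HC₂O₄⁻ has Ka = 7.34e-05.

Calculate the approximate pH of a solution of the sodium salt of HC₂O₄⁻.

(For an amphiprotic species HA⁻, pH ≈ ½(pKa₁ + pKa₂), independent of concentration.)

pKa₁ = -log(5.43e-02) = 1.27; pKa₂ = -log(7.34e-05) = 4.13. For an amphiprotic species, pH ≈ ½(pKa₁ + pKa₂) = ½(1.27 + 4.13) = 2.70.

pH = 2.70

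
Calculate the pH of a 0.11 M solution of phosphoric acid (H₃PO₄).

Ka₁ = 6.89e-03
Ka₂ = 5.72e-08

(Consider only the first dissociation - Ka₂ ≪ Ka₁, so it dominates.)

First dissociation dominates. From Ka₁ = [H⁺][HA⁻]/[H₂A], x² + Ka₁·x − Ka₁·C = 0 with C = 0.11 M and Ka₁ = 6.89e-03. Solving: [H⁺] = (−Ka₁ + √(Ka₁² + 4·Ka₁·C)) / 2 = 2.4300e-02 M. pH = -log(2.4300e-02) = 1.61.

pH = 1.61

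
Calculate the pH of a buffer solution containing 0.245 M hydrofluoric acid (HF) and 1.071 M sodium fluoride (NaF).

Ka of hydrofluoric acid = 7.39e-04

pKa = -log(7.39e-04) = 3.13. pH = pKa + log([A⁻]/[HA]) = 3.13 + log(1.071/0.245)

pH = 3.77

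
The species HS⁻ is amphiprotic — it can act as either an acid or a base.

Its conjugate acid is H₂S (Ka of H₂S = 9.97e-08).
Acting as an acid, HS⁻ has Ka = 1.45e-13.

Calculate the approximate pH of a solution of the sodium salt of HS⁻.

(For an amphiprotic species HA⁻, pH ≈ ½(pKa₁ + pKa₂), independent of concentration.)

pKa₁ = -log(9.97e-08) = 7.00; pKa₂ = -log(1.45e-13) = 12.84. For an amphiprotic species, pH ≈ ½(pKa₁ + pKa₂) = ½(7.00 + 12.84) = 9.92.

pH = 9.92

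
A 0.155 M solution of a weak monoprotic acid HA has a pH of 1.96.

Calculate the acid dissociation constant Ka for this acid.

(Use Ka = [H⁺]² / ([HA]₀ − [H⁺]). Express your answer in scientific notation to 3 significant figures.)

[H⁺] = 10^(−pH) = 10^(−1.96) = 1.096e-02 M. For HA ⇌ H⁺ + A⁻, Ka = [H⁺][A⁻]/[HA] = [H⁺]² / ([HA]₀ − [H⁺]) = (1.096e-02)² / (0.155 − 1.096e-02) = 8.35e-04.

K_a = 8.35e-04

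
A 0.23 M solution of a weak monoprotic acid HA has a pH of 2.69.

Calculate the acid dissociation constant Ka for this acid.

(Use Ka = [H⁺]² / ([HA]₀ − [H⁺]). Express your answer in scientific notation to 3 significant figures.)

[H⁺] = 10^(−pH) = 10^(−2.69) = 2.042e-03 M. For HA ⇌ H⁺ + A⁻, Ka = [H⁺][A⁻]/[HA] = [H⁺]² / ([HA]₀ − [H⁺]) = (2.042e-03)² / (0.23 − 2.042e-03) = 1.83e-05.

K_a = 1.83e-05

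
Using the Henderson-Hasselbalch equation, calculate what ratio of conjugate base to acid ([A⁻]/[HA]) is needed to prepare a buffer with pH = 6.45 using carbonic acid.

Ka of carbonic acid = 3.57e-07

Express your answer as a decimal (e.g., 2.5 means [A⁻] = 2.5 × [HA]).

pKa = -log(3.57e-07) = 6.4473. pH = pKa + log([A⁻]/[HA]), so log([A⁻]/[HA]) = pH − pKa = 6.45 − 6.4473 = 0.0027. [A⁻]/[HA] = 10^(0.0027) = 1.01

[A⁻]/[HA] = 1.01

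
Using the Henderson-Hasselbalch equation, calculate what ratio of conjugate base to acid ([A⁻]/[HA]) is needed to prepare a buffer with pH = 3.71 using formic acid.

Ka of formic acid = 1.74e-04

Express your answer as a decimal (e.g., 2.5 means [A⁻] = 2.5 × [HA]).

pKa = -log(1.74e-04) = 3.7595. pH = pKa + log([A⁻]/[HA]), so log([A⁻]/[HA]) = pH − pKa = 3.71 − 3.7595 = -0.0495. [A⁻]/[HA] = 10^(-0.0495) = 0.892

[A⁻]/[HA] = 0.892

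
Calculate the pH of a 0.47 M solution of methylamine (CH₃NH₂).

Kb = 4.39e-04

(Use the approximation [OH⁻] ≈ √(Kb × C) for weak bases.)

[OH⁻] = √(Kb × C) = √(4.39e-04 × 0.47) = 1.4364e-02. pOH = 1.84, pH = 14 - pOH

pH = 12.16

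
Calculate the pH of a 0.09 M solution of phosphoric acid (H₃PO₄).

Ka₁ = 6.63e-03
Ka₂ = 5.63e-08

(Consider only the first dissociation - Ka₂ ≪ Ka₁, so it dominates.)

First dissociation dominates. From Ka₁ = [H⁺][HA⁻]/[H₂A], x² + Ka₁·x − Ka₁·C = 0 with C = 0.09 M and Ka₁ = 6.63e-03. Solving: [H⁺] = (−Ka₁ + √(Ka₁² + 4·Ka₁·C)) / 2 = 2.1336e-02 M. pH = -log(2.1336e-02) = 1.67.

pH = 1.67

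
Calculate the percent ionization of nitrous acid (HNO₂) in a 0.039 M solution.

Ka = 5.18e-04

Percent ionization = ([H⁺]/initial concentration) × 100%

Using Ka equilibrium: x² + Ka×x - Ka×C = 0. Solving: [H⁺] = 4.2431e-03. Percent = (4.2431e-03/0.039) × 100

Percent ionization = 10.9%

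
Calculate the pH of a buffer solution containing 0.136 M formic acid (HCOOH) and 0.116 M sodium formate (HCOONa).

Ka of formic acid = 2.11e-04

pKa = -log(2.11e-04) = 3.68. pH = pKa + log([A⁻]/[HA]) = 3.68 + log(0.116/0.136)

pH = 3.61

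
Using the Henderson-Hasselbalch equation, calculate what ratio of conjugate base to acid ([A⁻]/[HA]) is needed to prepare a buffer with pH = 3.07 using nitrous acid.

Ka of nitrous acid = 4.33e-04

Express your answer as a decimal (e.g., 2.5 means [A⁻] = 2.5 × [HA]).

pKa = -log(4.33e-04) = 3.3635. pH = pKa + log([A⁻]/[HA]), so log([A⁻]/[HA]) = pH − pKa = 3.07 − 3.3635 = -0.2935. [A⁻]/[HA] = 10^(-0.2935) = 0.509

[A⁻]/[HA] = 0.509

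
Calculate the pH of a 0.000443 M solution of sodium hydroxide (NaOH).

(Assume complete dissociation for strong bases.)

[OH⁻] = 0.000443 M for strong base. pOH = -log[OH⁻] = 3.35, pH = 14 - pOH

pH = 10.65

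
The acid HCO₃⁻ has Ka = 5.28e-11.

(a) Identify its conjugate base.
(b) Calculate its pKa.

(a) The conjugate base is formed by removing one H⁺ from HCO₃⁻, giving CO₃²⁻. (b) pKa = -log(Ka) = -log(5.28e-11) = 10.28.

Conjugate base: CO₃²⁻; pK_a = 10.28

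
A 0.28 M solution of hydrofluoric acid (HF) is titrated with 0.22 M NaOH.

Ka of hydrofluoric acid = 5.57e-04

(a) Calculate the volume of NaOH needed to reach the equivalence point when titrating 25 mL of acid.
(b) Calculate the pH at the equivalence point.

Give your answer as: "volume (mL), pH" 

moles acid = 0.28 × 25/1000 = 0.007 mol; V_base = moles/0.22 × 1000 = 31.8 mL. At equivalence only the conjugate base is present: [A⁻] = 0.007/0.057 = 1.2320e-01 M. Kb = Kw/Ka = 1.80e-11; [OH⁻] = √(Kb × [A⁻]) = 1.4872e-06; pOH = 5.83; pH = 14 - pOH = 8.17.

V = 31.8 mL, pH = 8.17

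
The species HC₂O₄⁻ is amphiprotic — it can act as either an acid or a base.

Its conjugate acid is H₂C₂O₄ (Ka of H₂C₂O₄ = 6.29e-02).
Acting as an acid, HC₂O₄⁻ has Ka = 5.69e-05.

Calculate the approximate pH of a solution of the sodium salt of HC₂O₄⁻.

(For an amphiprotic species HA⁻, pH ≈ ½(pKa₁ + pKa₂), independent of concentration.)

pKa₁ = -log(6.29e-02) = 1.20; pKa₂ = -log(5.69e-05) = 4.24. For an amphiprotic species, pH ≈ ½(pKa₁ + pKa₂) = ½(1.20 + 4.24) = 2.72.

pH = 2.72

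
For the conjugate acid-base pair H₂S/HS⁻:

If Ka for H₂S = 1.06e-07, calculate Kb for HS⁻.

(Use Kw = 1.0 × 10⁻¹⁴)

For a conjugate pair Ka × Kb = Kw, so Kb = Kw/Ka = 1.0 × 10⁻¹⁴ / 1.06e-07 = 9.43e-08.

K_b = 9.43e-08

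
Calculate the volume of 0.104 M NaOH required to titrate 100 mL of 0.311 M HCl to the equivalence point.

At equivalence: moles acid = moles base. moles HCl = 0.311 × 100/1000 = 0.0311 mol. V_base = moles / 0.104 × 1000 = 299.0 mL.

V_{base} = 299.0 mL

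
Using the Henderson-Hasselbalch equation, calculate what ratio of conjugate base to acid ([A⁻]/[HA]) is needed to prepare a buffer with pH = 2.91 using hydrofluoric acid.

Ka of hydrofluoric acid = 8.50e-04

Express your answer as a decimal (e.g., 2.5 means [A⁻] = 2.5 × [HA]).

pKa = -log(8.50e-04) = 3.0706. pH = pKa + log([A⁻]/[HA]), so log([A⁻]/[HA]) = pH − pKa = 2.91 − 3.0706 = -0.1606. [A⁻]/[HA] = 10^(-0.1606) = 0.691

[A⁻]/[HA] = 0.691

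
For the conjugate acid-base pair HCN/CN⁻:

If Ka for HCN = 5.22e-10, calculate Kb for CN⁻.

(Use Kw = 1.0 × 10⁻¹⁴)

For a conjugate pair Ka × Kb = Kw, so Kb = Kw/Ka = 1.0 × 10⁻¹⁴ / 5.22e-10 = 1.92e-05.

K_b = 1.92e-05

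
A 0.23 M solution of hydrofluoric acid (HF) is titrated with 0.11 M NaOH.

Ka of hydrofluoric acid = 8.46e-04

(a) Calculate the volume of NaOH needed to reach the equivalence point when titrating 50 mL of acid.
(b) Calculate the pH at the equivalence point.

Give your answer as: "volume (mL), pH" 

moles acid = 0.23 × 50/1000 = 0.0115 mol; V_base = moles/0.11 × 1000 = 104.5 mL. At equivalence only the conjugate base is present: [A⁻] = 0.0115/0.155 = 7.4412e-02 M. Kb = Kw/Ka = 1.18e-11; [OH⁻] = √(Kb × [A⁻]) = 9.3785e-07; pOH = 6.03; pH = 14 - pOH = 7.97.

V = 104.5 mL, pH = 7.97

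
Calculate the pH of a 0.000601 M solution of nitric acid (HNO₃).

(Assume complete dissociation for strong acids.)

[H⁺] = 0.000601 M for strong acid. pH = -log[H⁺] = -log(0.000601)

pH = 3.22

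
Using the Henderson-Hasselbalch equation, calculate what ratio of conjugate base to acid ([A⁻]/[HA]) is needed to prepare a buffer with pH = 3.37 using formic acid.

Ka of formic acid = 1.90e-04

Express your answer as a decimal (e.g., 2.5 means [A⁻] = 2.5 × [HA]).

pKa = -log(1.90e-04) = 3.7212. pH = pKa + log([A⁻]/[HA]), so log([A⁻]/[HA]) = pH − pKa = 3.37 − 3.7212 = -0.3512. [A⁻]/[HA] = 10^(-0.3512) = 0.445

[A⁻]/[HA] = 0.445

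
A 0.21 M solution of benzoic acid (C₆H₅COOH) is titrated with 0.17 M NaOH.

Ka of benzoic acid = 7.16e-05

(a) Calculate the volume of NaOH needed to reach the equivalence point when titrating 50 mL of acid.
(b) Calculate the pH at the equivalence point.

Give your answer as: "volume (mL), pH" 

moles acid = 0.21 × 50/1000 = 0.0105 mol; V_base = moles/0.17 × 1000 = 61.8 mL. At equivalence only the conjugate base is present: [A⁻] = 0.0105/0.112 = 9.3947e-02 M. Kb = Kw/Ka = 1.40e-10; [OH⁻] = √(Kb × [A⁻]) = 3.6223e-06; pOH = 5.44; pH = 14 - pOH = 8.56.

V = 61.8 mL, pH = 8.56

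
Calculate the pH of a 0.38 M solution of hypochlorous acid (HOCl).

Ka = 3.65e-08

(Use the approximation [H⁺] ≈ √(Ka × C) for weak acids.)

[H⁺] = √(Ka × C) = √(3.65e-08 × 0.38) = 1.1777e-04. pH = -log(1.1777e-04)

pH = 3.93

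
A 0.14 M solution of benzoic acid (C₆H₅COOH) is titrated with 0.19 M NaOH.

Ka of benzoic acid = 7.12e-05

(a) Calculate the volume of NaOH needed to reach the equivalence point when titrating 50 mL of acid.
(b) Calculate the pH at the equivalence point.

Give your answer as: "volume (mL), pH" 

moles acid = 0.14 × 50/1000 = 0.007 mol; V_base = moles/0.19 × 1000 = 36.8 mL. At equivalence only the conjugate base is present: [A⁻] = 0.007/0.087 = 8.0606e-02 M. Kb = Kw/Ka = 1.40e-10; [OH⁻] = √(Kb × [A⁻]) = 3.3647e-06; pOH = 5.47; pH = 14 - pOH = 8.53.

V = 36.8 mL, pH = 8.53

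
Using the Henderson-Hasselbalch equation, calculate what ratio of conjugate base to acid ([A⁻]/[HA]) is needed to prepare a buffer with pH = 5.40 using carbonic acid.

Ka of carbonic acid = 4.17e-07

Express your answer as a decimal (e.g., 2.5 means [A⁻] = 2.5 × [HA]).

pKa = -log(4.17e-07) = 6.3799. pH = pKa + log([A⁻]/[HA]), so log([A⁻]/[HA]) = pH − pKa = 5.40 − 6.3799 = -0.9799. [A⁻]/[HA] = 10^(-0.9799) = 0.105

[A⁻]/[HA] = 0.105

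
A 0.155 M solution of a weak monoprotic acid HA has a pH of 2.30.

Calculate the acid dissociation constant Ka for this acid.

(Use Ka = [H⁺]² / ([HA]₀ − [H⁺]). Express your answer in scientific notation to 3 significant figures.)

[H⁺] = 10^(−pH) = 10^(−2.30) = 5.012e-03 M. For HA ⇌ H⁺ + A⁻, Ka = [H⁺][A⁻]/[HA] = [H⁺]² / ([HA]₀ − [H⁺]) = (5.012e-03)² / (0.155 − 5.012e-03) = 1.67e-04.

K_a = 1.67e-04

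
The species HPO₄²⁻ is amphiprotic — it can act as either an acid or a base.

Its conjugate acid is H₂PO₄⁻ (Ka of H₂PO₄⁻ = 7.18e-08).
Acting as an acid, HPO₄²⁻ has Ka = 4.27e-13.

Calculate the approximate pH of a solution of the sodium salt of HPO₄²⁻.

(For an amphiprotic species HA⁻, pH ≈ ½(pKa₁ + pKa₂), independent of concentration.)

pKa₁ = -log(7.18e-08) = 7.14; pKa₂ = -log(4.27e-13) = 12.37. For an amphiprotic species, pH ≈ ½(pKa₁ + pKa₂) = ½(7.14 + 12.37) = 9.76.

pH = 9.76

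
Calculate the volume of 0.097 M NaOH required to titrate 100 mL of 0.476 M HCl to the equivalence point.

At equivalence: moles acid = moles base. moles HCl = 0.476 × 100/1000 = 0.0476 mol. V_base = moles / 0.097 × 1000 = 490.7 mL.

V_{base} = 490.7 mL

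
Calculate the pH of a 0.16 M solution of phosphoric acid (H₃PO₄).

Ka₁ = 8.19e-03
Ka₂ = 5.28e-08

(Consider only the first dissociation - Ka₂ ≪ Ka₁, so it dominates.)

First dissociation dominates. From Ka₁ = [H⁺][HA⁻]/[H₂A], x² + Ka₁·x − Ka₁·C = 0 with C = 0.16 M and Ka₁ = 8.19e-03. Solving: [H⁺] = (−Ka₁ + √(Ka₁² + 4·Ka₁·C)) / 2 = 3.2335e-02 M. pH = -log(3.2335e-02) = 1.49.

pH = 1.49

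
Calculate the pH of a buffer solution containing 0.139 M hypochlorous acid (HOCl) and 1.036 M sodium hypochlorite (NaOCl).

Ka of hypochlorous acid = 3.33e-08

pKa = -log(3.33e-08) = 7.48. pH = pKa + log([A⁻]/[HA]) = 7.48 + log(1.036/0.139)

pH = 8.35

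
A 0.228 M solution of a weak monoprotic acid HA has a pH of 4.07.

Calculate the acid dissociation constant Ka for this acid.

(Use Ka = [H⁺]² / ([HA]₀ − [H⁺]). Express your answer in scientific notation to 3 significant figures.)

[H⁺] = 10^(−pH) = 10^(−4.07) = 8.511e-05 M. For HA ⇌ H⁺ + A⁻, Ka = [H⁺][A⁻]/[HA] = [H⁺]² / ([HA]₀ − [H⁺]) = (8.511e-05)² / (0.228 − 8.511e-05) = 3.18e-08.

K_a = 3.18e-08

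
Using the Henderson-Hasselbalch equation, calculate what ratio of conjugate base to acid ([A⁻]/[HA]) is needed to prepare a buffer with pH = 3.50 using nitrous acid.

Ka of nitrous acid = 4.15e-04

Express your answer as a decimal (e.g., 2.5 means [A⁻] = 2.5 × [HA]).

pKa = -log(4.15e-04) = 3.3820. pH = pKa + log([A⁻]/[HA]), so log([A⁻]/[HA]) = pH − pKa = 3.50 − 3.3820 = 0.1180. [A⁻]/[HA] = 10^(0.1180) = 1.31

[A⁻]/[HA] = 1.31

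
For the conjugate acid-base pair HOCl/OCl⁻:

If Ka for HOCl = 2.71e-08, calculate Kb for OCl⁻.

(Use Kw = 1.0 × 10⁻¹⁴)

For a conjugate pair Ka × Kb = Kw, so Kb = Kw/Ka = 1.0 × 10⁻¹⁴ / 2.71e-08 = 3.69e-07.

K_b = 3.69e-07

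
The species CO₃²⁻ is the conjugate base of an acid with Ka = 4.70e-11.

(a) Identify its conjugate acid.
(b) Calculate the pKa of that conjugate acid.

(a) The conjugate acid is formed by adding one H⁺ to CO₃²⁻, giving HCO₃⁻. (b) pKa = -log(Ka) = -log(4.70e-11) = 10.33.

Conjugate acid: HCO₃⁻; pK_a = 10.33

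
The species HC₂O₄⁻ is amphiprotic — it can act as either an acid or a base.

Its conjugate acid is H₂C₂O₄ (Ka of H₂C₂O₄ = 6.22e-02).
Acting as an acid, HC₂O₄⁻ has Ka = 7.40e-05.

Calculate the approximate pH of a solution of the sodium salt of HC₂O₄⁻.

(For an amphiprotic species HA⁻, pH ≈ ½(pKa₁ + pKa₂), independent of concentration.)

pKa₁ = -log(6.22e-02) = 1.21; pKa₂ = -log(7.40e-05) = 4.13. For an amphiprotic species, pH ≈ ½(pKa₁ + pKa₂) = ½(1.21 + 4.13) = 2.67.

pH = 2.67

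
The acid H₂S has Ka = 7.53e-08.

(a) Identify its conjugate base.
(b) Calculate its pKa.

(a) The conjugate base is formed by removing one H⁺ from H₂S, giving HS⁻. (b) pKa = -log(Ka) = -log(7.53e-08) = 7.12.

Conjugate base: HS⁻; pK_a = 7.12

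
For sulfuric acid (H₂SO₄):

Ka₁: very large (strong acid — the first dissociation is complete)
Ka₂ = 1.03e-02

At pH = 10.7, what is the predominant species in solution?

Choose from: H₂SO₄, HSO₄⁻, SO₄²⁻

The first dissociation is complete, so H₂SO₄ itself is never the predominant species in water; pKa₂ = -log(1.03e-02) = 1.99. For a polyprotic acid the predominant species crosses at each pKa: below pKa_n the protonated form dominates, above it the deprotonated form does. At pH = 10.7, the predominant species is SO₄²⁻.

SO₄²⁻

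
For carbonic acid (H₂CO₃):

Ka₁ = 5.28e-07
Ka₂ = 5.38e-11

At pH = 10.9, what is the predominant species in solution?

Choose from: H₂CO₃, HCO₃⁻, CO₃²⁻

pKa₁ = 6.28, pKa₂ = 10.27. For a polyprotic acid the predominant species crosses at each pKa: below pKa_n the protonated form dominates, above it the deprotonated form does. At pH = 10.9, the predominant species is CO₃²⁻.

CO₃²⁻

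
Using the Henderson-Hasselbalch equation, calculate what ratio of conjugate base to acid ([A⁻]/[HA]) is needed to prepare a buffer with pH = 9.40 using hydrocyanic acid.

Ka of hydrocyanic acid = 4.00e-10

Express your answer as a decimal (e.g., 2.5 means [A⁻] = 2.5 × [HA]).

pKa = -log(4.00e-10) = 9.3979. pH = pKa + log([A⁻]/[HA]), so log([A⁻]/[HA]) = pH − pKa = 9.40 − 9.3979 = 0.0021. [A⁻]/[HA] = 10^(0.0021) = 1.00

[A⁻]/[HA] = 1.00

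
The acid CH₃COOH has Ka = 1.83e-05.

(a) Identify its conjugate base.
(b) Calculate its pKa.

(a) The conjugate base is formed by removing one H⁺ from CH₃COOH, giving CH₃COO⁻. (b) pKa = -log(Ka) = -log(1.83e-05) = 4.74.

Conjugate base: CH₃COO⁻; pK_a = 4.74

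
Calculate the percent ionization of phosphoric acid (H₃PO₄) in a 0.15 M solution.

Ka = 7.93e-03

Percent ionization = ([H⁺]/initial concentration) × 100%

Using Ka equilibrium: x² + Ka×x - Ka×C = 0. Solving: [H⁺] = 3.0751e-02. Percent = (3.0751e-02/0.15) × 100

Percent ionization = 20.5%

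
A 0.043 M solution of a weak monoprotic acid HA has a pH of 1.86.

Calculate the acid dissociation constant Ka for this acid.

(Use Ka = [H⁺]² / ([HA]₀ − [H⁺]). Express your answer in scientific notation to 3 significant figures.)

[H⁺] = 10^(−pH) = 10^(−1.86) = 1.380e-02 M. For HA ⇌ H⁺ + A⁻, Ka = [H⁺][A⁻]/[HA] = [H⁺]² / ([HA]₀ − [H⁺]) = (1.380e-02)² / (0.043 − 1.380e-02) = 6.53e-03.

K_a = 6.53e-03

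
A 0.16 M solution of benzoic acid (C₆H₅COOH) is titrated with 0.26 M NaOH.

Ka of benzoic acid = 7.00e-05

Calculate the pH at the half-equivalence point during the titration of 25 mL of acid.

At half-equivalence [HA] = [A⁻], so Henderson-Hasselbalch gives pH = pKa = -log(7.00e-05) = 4.15.

pH = pKa = 4.15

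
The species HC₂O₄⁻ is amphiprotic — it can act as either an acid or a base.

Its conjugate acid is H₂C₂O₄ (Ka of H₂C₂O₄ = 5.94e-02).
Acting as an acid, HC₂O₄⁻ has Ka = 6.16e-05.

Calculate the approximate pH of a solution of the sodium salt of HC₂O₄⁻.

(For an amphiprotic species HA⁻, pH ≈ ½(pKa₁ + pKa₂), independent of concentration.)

pKa₁ = -log(5.94e-02) = 1.23; pKa₂ = -log(6.16e-05) = 4.21. For an amphiprotic species, pH ≈ ½(pKa₁ + pKa₂) = ½(1.23 + 4.21) = 2.72.

pH = 2.72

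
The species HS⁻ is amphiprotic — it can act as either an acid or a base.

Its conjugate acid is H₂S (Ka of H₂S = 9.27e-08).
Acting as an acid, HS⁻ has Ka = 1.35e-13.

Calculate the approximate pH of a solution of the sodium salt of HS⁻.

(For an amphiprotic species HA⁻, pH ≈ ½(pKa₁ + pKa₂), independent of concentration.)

pKa₁ = -log(9.27e-08) = 7.03; pKa₂ = -log(1.35e-13) = 12.87. For an amphiprotic species, pH ≈ ½(pKa₁ + pKa₂) = ½(7.03 + 12.87) = 9.95.

pH = 9.95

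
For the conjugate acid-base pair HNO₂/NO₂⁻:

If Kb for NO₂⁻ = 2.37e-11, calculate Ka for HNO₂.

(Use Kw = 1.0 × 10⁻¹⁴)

For a conjugate pair Ka × Kb = Kw, so Ka = Kw/Kb = 1.0 × 10⁻¹⁴ / 2.37e-11 = 4.22e-04.

K_a = 4.22e-04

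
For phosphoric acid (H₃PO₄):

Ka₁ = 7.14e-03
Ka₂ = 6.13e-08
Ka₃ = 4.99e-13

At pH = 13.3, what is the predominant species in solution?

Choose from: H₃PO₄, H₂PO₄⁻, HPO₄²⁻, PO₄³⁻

pKa₁ = 2.15, pKa₂ = 7.21, pKa₃ = 12.30. For a polyprotic acid the predominant species crosses at each pKa: below pKa_n the protonated form dominates, above it the deprotonated form does. At pH = 13.3, the predominant species is PO₄³⁻.

PO₄³⁻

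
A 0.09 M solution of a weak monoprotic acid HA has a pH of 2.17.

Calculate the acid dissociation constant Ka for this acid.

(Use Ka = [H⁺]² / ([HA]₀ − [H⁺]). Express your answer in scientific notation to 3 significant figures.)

[H⁺] = 10^(−pH) = 10^(−2.17) = 6.761e-03 M. For HA ⇌ H⁺ + A⁻, Ka = [H⁺][A⁻]/[HA] = [H⁺]² / ([HA]₀ − [H⁺]) = (6.761e-03)² / (0.09 − 6.761e-03) = 5.49e-04.

K_a = 5.49e-04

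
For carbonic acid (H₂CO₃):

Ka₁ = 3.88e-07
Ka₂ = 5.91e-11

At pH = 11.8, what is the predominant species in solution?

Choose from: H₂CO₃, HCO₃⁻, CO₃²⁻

pKa₁ = 6.41, pKa₂ = 10.23. For a polyprotic acid the predominant species crosses at each pKa: below pKa_n the protonated form dominates, above it the deprotonated form does. At pH = 11.8, the predominant species is CO₃²⁻.

CO₃²⁻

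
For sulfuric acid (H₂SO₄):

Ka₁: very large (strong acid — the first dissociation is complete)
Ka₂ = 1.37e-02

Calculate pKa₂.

pKa₂ = -log(Ka₂) = -log(1.37e-02) = 1.86.

pK_{a2} = 1.86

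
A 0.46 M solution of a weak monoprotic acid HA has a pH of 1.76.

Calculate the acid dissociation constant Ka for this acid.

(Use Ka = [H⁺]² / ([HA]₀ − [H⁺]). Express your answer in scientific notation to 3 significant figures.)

[H⁺] = 10^(−pH) = 10^(−1.76) = 1.738e-02 M. For HA ⇌ H⁺ + A⁻, Ka = [H⁺][A⁻]/[HA] = [H⁺]² / ([HA]₀ − [H⁺]) = (1.738e-02)² / (0.46 − 1.738e-02) = 6.82e-04.

K_a = 6.82e-04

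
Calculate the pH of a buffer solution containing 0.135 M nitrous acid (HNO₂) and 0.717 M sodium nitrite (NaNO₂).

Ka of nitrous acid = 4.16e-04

pKa = -log(4.16e-04) = 3.38. pH = pKa + log([A⁻]/[HA]) = 3.38 + log(0.717/0.135)

pH = 4.11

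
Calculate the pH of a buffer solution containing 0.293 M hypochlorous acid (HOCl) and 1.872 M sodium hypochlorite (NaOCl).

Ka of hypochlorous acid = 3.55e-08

pKa = -log(3.55e-08) = 7.45. pH = pKa + log([A⁻]/[HA]) = 7.45 + log(1.872/0.293)

pH = 8.26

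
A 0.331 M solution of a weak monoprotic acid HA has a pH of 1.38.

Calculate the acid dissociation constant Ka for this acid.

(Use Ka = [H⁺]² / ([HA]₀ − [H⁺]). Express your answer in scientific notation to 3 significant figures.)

[H⁺] = 10^(−pH) = 10^(−1.38) = 4.169e-02 M. For HA ⇌ H⁺ + A⁻, Ka = [H⁺][A⁻]/[HA] = [H⁺]² / ([HA]₀ − [H⁺]) = (4.169e-02)² / (0.331 − 4.169e-02) = 6.01e-03.

K_a = 6.01e-03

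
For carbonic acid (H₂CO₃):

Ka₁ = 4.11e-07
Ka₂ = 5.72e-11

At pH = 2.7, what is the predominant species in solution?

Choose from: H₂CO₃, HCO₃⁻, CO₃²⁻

pKa₁ = 6.39, pKa₂ = 10.24. For a polyprotic acid the predominant species crosses at each pKa: below pKa_n the protonated form dominates, above it the deprotonated form does. At pH = 2.7, the predominant species is H₂CO₃.

H₂CO₃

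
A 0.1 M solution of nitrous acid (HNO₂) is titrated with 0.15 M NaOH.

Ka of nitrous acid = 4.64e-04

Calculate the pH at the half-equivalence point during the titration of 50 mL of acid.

At half-equivalence [HA] = [A⁻], so Henderson-Hasselbalch gives pH = pKa = -log(4.64e-04) = 3.33.

pH = pKa = 3.33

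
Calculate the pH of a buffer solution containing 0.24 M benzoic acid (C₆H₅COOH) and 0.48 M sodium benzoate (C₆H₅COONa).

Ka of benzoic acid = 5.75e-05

pKa = -log(5.75e-05) = 4.24. pH = pKa + log([A⁻]/[HA]) = 4.24 + log(0.48/0.24)

pH = 4.54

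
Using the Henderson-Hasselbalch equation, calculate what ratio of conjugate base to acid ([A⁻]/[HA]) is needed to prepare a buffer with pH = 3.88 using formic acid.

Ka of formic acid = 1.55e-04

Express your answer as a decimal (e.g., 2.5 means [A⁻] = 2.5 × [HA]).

pKa = -log(1.55e-04) = 3.8097. pH = pKa + log([A⁻]/[HA]), so log([A⁻]/[HA]) = pH − pKa = 3.88 − 3.8097 = 0.0703. [A⁻]/[HA] = 10^(0.0703) = 1.18

[A⁻]/[HA] = 1.18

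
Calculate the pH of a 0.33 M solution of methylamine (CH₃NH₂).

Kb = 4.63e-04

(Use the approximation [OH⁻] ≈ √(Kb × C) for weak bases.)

[OH⁻] = √(Kb × C) = √(4.63e-04 × 0.33) = 1.2361e-02. pOH = 1.91, pH = 14 - pOH

pH = 12.09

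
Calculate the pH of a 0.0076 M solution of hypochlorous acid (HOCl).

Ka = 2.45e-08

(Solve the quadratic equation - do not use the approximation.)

x² + Ka×x - Ka×C = 0. Using quadratic formula: [H⁺] = 1.3633e-05

pH = 4.87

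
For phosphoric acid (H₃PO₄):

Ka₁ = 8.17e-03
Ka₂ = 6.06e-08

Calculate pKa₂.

pKa₂ = -log(Ka₂) = -log(6.06e-08) = 7.22.

pK_{a2} = 7.22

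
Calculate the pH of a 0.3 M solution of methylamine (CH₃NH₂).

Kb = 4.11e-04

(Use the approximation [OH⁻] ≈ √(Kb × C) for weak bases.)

[OH⁻] = √(Kb × C) = √(4.11e-04 × 0.3) = 1.1104e-02. pOH = 1.95, pH = 14 - pOH

pH = 12.05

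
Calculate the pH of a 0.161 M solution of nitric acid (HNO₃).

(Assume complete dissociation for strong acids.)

[H⁺] = 0.161 M for strong acid. pH = -log[H⁺] = -log(0.161)

pH = 0.79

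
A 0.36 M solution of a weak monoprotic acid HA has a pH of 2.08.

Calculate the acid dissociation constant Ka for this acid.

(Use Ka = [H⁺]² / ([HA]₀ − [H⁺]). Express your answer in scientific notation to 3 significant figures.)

[H⁺] = 10^(−pH) = 10^(−2.08) = 8.318e-03 M. For HA ⇌ H⁺ + A⁻, Ka = [H⁺][A⁻]/[HA] = [H⁺]² / ([HA]₀ − [H⁺]) = (8.318e-03)² / (0.36 − 8.318e-03) = 1.97e-04.

K_a = 1.97e-04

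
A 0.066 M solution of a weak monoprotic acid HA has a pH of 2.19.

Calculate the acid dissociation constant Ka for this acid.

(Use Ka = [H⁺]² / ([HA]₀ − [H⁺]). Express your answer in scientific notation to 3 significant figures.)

[H⁺] = 10^(−pH) = 10^(−2.19) = 6.457e-03 M. For HA ⇌ H⁺ + A⁻, Ka = [H⁺][A⁻]/[HA] = [H⁺]² / ([HA]₀ − [H⁺]) = (6.457e-03)² / (0.066 − 6.457e-03) = 7.00e-04.

K_a = 7.00e-04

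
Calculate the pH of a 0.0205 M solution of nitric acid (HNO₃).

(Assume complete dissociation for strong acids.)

[H⁺] = 0.0205 M for strong acid. pH = -log[H⁺] = -log(0.0205)

pH = 1.69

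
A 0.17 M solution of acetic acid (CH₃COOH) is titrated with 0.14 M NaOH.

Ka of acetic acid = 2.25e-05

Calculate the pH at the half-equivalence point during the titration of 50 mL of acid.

At half-equivalence [HA] = [A⁻], so Henderson-Hasselbalch gives pH = pKa = -log(2.25e-05) = 4.65.

pH = pKa = 4.65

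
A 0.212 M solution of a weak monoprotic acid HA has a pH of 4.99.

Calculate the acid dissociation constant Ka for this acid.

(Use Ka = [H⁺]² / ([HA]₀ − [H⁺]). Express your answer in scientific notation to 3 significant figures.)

[H⁺] = 10^(−pH) = 10^(−4.99) = 1.023e-05 M. For HA ⇌ H⁺ + A⁻, Ka = [H⁺][A⁻]/[HA] = [H⁺]² / ([HA]₀ − [H⁺]) = (1.023e-05)² / (0.212 − 1.023e-05) = 4.94e-10.

K_a = 4.94e-10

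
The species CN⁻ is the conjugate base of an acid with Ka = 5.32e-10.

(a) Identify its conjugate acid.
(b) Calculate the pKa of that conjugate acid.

(a) The conjugate acid is formed by adding one H⁺ to CN⁻, giving HCN. (b) pKa = -log(Ka) = -log(5.32e-10) = 9.27.

Conjugate acid: HCN; pK_a = 9.27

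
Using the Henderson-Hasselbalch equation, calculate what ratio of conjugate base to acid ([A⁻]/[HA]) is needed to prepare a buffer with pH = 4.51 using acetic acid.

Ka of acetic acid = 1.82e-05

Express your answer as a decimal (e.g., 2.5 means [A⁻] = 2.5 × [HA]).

pKa = -log(1.82e-05) = 4.7399. pH = pKa + log([A⁻]/[HA]), so log([A⁻]/[HA]) = pH − pKa = 4.51 − 4.7399 = -0.2299. [A⁻]/[HA] = 10^(-0.2299) = 0.589

[A⁻]/[HA] = 0.589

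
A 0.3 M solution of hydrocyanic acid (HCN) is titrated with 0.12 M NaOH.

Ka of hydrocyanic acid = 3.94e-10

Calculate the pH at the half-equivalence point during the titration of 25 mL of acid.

At half-equivalence [HA] = [A⁻], so Henderson-Hasselbalch gives pH = pKa = -log(3.94e-10) = 9.40.

pH = pKa = 9.40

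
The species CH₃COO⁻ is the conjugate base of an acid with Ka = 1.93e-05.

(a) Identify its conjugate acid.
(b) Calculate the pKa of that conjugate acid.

(a) The conjugate acid is formed by adding one H⁺ to CH₃COO⁻, giving CH₃COOH. (b) pKa = -log(Ka) = -log(1.93e-05) = 4.71.

Conjugate acid: CH₃COOH; pK_a = 4.71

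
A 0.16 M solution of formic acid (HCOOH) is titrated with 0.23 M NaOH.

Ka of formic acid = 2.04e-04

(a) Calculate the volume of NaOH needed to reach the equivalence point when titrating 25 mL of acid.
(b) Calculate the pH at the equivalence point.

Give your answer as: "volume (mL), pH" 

moles acid = 0.16 × 25/1000 = 0.004 mol; V_base = moles/0.23 × 1000 = 17.4 mL. At equivalence only the conjugate base is present: [A⁻] = 0.004/0.042 = 9.4359e-02 M. Kb = Kw/Ka = 4.90e-11; [OH⁻] = √(Kb × [A⁻]) = 2.1507e-06; pOH = 5.67; pH = 14 - pOH = 8.33.

V = 17.4 mL, pH = 8.33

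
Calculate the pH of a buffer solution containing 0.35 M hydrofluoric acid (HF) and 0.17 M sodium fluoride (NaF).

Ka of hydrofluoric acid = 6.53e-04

pKa = -log(6.53e-04) = 3.19. pH = pKa + log([A⁻]/[HA]) = 3.19 + log(0.17/0.35)

pH = 2.87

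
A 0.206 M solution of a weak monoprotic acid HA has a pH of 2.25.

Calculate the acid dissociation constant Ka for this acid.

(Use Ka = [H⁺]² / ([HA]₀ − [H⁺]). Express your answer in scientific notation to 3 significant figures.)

[H⁺] = 10^(−pH) = 10^(−2.25) = 5.623e-03 M. For HA ⇌ H⁺ + A⁻, Ka = [H⁺][A⁻]/[HA] = [H⁺]² / ([HA]₀ − [H⁺]) = (5.623e-03)² / (0.206 − 5.623e-03) = 1.58e-04.

K_a = 1.58e-04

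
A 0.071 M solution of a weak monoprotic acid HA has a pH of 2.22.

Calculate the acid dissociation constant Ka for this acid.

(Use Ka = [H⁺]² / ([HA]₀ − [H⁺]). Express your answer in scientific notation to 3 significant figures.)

[H⁺] = 10^(−pH) = 10^(−2.22) = 6.026e-03 M. For HA ⇌ H⁺ + A⁻, Ka = [H⁺][A⁻]/[HA] = [H⁺]² / ([HA]₀ − [H⁺]) = (6.026e-03)² / (0.071 − 6.026e-03) = 5.59e-04.

K_a = 5.59e-04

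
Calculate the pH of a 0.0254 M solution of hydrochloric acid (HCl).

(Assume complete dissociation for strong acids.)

[H⁺] = 0.0254 M for strong acid. pH = -log[H⁺] = -log(0.0254)

pH = 1.60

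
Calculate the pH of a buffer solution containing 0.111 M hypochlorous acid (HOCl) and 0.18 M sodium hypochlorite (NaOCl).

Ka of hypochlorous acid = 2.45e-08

pKa = -log(2.45e-08) = 7.61. pH = pKa + log([A⁻]/[HA]) = 7.61 + log(0.18/0.111)

pH = 7.82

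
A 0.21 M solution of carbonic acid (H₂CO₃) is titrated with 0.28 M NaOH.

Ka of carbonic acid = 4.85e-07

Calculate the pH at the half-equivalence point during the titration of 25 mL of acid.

At half-equivalence [HA] = [A⁻], so Henderson-Hasselbalch gives pH = pKa = -log(4.85e-07) = 6.31.

pH = pKa = 6.31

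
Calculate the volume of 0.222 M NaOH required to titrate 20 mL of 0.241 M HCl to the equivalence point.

At equivalence: moles acid = moles base. moles HCl = 0.241 × 20/1000 = 0.00482 mol. V_base = moles / 0.222 × 1000 = 21.7 mL.

V_{base} = 21.7 mL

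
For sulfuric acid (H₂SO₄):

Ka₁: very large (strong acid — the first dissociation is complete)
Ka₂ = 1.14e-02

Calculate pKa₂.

pKa₂ = -log(Ka₂) = -log(1.14e-02) = 1.94.

pK_{a2} = 1.94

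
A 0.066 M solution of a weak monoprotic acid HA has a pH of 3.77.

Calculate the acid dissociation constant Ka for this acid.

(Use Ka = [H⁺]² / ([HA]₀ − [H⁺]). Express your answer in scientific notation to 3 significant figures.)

[H⁺] = 10^(−pH) = 10^(−3.77) = 1.698e-04 M. For HA ⇌ H⁺ + A⁻, Ka = [H⁺][A⁻]/[HA] = [H⁺]² / ([HA]₀ − [H⁺]) = (1.698e-04)² / (0.066 − 1.698e-04) = 4.38e-07.

K_a = 4.38e-07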